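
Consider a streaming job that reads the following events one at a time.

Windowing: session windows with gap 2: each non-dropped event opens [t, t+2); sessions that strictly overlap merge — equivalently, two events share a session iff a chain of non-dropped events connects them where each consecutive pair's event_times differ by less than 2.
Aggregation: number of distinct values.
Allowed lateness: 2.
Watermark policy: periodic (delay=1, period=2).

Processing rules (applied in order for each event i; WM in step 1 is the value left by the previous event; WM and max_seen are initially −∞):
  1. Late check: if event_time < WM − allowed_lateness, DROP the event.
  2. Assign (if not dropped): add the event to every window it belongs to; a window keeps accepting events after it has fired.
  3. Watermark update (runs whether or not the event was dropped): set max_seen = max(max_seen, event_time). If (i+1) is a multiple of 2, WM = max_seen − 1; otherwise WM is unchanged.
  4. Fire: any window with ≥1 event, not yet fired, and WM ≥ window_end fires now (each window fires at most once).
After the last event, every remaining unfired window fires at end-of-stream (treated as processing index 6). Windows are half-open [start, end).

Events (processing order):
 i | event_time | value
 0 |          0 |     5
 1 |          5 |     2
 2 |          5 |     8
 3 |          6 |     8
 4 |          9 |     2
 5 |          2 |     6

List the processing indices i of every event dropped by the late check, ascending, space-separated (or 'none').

5

i=0 t=0 v=5: → [0,2); WM=−∞
i=1 t=5 v=2: → [5,7); WM=4
i=2 t=5 v=8: → [5,7); WM=4
i=3 t=6 v=8: → [5,8); WM=5
i=4 t=9 v=2: → [9,11); WM=5
i=5 t=2 v=6: DROP (t<5-2); WM=8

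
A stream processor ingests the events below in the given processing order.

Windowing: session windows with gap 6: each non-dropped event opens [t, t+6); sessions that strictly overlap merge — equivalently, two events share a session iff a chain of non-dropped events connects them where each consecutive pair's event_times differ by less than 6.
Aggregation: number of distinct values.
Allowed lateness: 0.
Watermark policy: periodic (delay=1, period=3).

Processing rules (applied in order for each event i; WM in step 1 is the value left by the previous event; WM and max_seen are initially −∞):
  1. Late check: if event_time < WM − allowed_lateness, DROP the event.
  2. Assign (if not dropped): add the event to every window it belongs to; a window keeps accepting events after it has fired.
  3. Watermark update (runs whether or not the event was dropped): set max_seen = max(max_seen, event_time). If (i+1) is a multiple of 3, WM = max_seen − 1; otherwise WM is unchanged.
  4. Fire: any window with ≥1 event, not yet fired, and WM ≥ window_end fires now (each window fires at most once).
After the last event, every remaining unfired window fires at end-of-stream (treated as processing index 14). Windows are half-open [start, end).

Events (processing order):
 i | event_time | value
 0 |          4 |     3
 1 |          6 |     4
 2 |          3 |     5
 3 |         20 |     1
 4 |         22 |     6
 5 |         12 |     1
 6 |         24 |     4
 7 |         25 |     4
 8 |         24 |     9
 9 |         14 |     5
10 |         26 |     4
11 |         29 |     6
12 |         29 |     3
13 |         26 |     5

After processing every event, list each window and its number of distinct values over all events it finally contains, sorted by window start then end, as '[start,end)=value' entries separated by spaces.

[3,12)=3 [12,18)=1 [20,35)=5

i=0 t=4 v=3: → [4,10); WM=−∞
i=1 t=6 v=4: → [4,12); WM=−∞
i=2 t=3 v=5: → [3,12); WM=5
i=3 t=20 v=1: → [20,26); WM=5
i=4 t=22 v=6: → [20,28); WM=5
i=5 t=12 v=1: → [12,18); WM=21
i=6 t=24 v=4: → [20,30); WM=21
i=7 t=25 v=4: → [20,31); WM=21
i=8 t=24 v=9: → [20,31); WM=24
i=9 t=14 v=5: DROP (t<24-0); WM=24
i=10 t=26 v=4: → [20,32); WM=24
i=11 t=29 v=6: → [20,35); WM=28
i=12 t=29 v=3: → [20,35); WM=28
i=13 t=26 v=5: DROP (t<28-0); WM=28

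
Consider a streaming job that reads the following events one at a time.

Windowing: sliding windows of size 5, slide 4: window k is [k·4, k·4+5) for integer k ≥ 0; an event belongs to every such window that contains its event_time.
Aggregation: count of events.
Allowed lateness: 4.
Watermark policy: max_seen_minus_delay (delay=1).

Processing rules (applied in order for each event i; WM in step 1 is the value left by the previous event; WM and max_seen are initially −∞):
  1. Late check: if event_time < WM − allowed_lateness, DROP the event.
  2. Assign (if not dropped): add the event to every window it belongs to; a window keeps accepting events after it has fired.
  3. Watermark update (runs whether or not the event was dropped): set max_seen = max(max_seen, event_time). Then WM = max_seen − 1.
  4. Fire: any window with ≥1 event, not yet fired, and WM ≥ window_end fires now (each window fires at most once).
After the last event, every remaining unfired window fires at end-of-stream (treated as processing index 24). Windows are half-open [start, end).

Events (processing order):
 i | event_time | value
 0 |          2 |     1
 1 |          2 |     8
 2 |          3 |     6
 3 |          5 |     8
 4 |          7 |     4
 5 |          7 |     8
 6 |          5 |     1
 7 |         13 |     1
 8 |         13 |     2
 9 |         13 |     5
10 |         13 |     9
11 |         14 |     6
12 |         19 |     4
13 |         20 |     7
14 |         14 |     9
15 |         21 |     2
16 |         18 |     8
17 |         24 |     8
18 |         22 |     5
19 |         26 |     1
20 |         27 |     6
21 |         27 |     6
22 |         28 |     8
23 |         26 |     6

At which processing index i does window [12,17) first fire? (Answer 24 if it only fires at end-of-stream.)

i=0 t=2 v=1: → [0,5); WM=1
i=1 t=2 v=8: → [0,5); WM=1
i=2 t=3 v=6: → [0,5); WM=2
i=3 t=5 v=8: → [4,9); WM=4
i=4 t=7 v=4: → [4,9); WM=6; [0,5) fires=3
i=5 t=7 v=8: → [4,9); WM=6
i=6 t=5 v=1: → [4,9); WM=6
i=7 t=13 v=1: → [12,17); WM=12; [4,9) fires=4
i=8 t=13 v=2: → [12,17); WM=12
i=9 t=13 v=5: → [12,17); WM=12
i=10 t=13 v=9: → [12,17); WM=12
i=11 t=14 v=6: → [12,17); WM=13
i=12 t=19 v=4: → [16,21); WM=18; [12,17) fires=5
i=13 t=20 v=7: → [20,25),[16,21); WM=19
i=14 t=14 v=9: DROP (t<19-4); WM=19
i=15 t=21 v=2: → [20,25); WM=20
i=16 t=18 v=8: → [16,21); WM=20
i=17 t=24 v=8: → [24,29),[20,25); WM=23; [16,21) fires=3
i=18 t=22 v=5: → [20,25); WM=23
i=19 t=26 v=1: → [24,29); WM=25; [20,25) fires=4
i=20 t=27 v=6: → [24,29); WM=26
i=21 t=27 v=6: → [24,29); WM=26
i=22 t=28 v=8: → [28,33),[24,29); WM=27
i=23 t=26 v=6: → [24,29); WM=27

12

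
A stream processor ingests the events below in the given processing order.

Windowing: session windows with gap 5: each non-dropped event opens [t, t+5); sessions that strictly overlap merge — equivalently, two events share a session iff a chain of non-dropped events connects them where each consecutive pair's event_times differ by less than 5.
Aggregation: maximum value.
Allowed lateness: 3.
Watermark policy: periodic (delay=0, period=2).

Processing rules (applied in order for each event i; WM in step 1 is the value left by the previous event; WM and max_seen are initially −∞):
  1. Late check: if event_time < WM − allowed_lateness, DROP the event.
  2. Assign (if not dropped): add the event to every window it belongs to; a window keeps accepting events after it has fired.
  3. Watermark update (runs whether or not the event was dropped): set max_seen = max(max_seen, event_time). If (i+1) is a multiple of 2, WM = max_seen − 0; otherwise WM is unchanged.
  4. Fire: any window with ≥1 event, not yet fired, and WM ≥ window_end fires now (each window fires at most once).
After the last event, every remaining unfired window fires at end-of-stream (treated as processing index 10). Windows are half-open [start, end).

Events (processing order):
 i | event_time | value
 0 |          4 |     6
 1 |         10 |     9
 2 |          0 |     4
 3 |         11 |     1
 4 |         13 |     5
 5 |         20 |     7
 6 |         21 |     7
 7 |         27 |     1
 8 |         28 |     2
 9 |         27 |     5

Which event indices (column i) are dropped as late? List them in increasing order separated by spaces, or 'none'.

i=0 t=4 v=6: → [4,9); WM=−∞
i=1 t=10 v=9: → [10,15); WM=10
i=2 t=0 v=4: DROP (t<10-3); WM=10
i=3 t=11 v=1: → [10,16); WM=11
i=4 t=13 v=5: → [10,18); WM=11
i=5 t=20 v=7: → [20,25); WM=20
i=6 t=21 v=7: → [20,26); WM=20
i=7 t=27 v=1: → [27,32); WM=27
i=8 t=28 v=2: → [27,33); WM=27
i=9 t=27 v=5: → [27,33); WM=28

2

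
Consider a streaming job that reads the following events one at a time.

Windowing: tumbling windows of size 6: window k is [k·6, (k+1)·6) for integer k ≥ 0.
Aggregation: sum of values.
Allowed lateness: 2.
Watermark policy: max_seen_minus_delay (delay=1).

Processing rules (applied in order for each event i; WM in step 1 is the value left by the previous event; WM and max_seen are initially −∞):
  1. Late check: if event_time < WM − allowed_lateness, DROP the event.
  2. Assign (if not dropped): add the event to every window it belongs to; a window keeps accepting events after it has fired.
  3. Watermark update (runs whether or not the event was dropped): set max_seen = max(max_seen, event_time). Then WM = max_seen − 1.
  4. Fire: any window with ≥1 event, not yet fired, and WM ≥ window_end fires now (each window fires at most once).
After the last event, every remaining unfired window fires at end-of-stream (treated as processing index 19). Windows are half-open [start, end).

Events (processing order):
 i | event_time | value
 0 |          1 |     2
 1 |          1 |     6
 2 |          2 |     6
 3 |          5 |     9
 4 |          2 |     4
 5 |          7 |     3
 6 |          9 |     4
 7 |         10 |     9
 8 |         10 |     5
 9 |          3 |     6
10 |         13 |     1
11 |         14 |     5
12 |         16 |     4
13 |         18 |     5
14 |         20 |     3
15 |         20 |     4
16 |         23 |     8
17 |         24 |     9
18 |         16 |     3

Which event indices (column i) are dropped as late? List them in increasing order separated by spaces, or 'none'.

i=0 t=1 v=2: → [0,6); WM=0
i=1 t=1 v=6: → [0,6); WM=0
i=2 t=2 v=6: → [0,6); WM=1
i=3 t=5 v=9: → [0,6); WM=4
i=4 t=2 v=4: → [0,6); WM=4
i=5 t=7 v=3: → [6,12); WM=6; [0,6) fires=27
i=6 t=9 v=4: → [6,12); WM=8
i=7 t=10 v=9: → [6,12); WM=9
i=8 t=10 v=5: → [6,12); WM=9
i=9 t=3 v=6: DROP (t<9-2); WM=9
i=10 t=13 v=1: → [12,18); WM=12; [6,12) fires=21
i=11 t=14 v=5: → [12,18); WM=13
i=12 t=16 v=4: → [12,18); WM=15
i=13 t=18 v=5: → [18,24); WM=17
i=14 t=20 v=3: → [18,24); WM=19; [12,18) fires=10
i=15 t=20 v=4: → [18,24); WM=19
i=16 t=23 v=8: → [18,24); WM=22
i=17 t=24 v=9: → [24,30); WM=23
i=18 t=16 v=3: DROP (t<23-2); WM=23

9 18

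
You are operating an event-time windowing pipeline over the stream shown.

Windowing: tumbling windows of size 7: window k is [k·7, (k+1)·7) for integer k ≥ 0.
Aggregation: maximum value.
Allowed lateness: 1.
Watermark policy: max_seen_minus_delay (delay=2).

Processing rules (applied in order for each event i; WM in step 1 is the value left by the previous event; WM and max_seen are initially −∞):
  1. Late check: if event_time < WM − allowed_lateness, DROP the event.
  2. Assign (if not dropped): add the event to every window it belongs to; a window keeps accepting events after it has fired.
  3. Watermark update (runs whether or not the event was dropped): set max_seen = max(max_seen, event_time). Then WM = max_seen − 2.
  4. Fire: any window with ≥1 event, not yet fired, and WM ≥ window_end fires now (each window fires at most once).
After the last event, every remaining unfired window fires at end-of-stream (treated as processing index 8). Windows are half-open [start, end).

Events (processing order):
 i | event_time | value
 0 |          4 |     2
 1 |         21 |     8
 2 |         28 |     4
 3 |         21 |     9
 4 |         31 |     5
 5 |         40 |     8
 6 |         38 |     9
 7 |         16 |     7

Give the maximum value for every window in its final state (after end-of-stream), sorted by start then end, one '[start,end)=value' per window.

i=0 t=4 v=2: → [0,7); WM=2
i=1 t=21 v=8: → [21,28); WM=19; [0,7) fires=2
i=2 t=28 v=4: → [28,35); WM=26
i=3 t=21 v=9: DROP (t<26-1); WM=26
i=4 t=31 v=5: → [28,35); WM=29; [21,28) fires=8
i=5 t=40 v=8: → [35,42); WM=38; [28,35) fires=5
i=6 t=38 v=9: → [35,42); WM=38
i=7 t=16 v=7: DROP (t<38-1); WM=38

[0,7)=2 [21,28)=8 [28,35)=5 [35,42)=9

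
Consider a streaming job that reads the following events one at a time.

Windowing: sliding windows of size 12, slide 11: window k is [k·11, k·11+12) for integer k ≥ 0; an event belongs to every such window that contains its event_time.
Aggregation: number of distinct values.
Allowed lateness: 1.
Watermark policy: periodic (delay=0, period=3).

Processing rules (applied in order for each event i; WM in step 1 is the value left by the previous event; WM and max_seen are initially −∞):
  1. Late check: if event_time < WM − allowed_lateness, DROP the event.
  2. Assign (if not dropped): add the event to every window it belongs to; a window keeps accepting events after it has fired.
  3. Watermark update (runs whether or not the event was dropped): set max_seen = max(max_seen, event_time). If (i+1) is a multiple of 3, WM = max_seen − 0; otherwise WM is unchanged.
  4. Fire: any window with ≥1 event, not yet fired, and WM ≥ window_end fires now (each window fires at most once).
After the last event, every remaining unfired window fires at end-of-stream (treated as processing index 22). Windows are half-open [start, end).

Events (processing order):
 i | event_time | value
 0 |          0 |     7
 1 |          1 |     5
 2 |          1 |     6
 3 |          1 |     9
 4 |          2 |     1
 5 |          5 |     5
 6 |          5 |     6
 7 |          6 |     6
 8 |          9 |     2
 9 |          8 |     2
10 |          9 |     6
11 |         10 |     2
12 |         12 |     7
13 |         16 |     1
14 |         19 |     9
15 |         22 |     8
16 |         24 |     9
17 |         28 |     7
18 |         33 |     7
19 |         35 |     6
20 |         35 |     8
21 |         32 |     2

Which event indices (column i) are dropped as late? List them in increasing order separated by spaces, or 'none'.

21

i=0 t=0 v=7: → [0,12); WM=−∞
i=1 t=1 v=5: → [0,12); WM=−∞
i=2 t=1 v=6: → [0,12); WM=1
i=3 t=1 v=9: → [0,12); WM=1
i=4 t=2 v=1: → [0,12); WM=1
i=5 t=5 v=5: → [0,12); WM=5
i=6 t=5 v=6: → [0,12); WM=5
i=7 t=6 v=6: → [0,12); WM=5
i=8 t=9 v=2: → [0,12); WM=9
i=9 t=8 v=2: → [0,12); WM=9
i=10 t=9 v=6: → [0,12); WM=9
i=11 t=10 v=2: → [0,12); WM=10
i=12 t=12 v=7: → [11,23); WM=10
i=13 t=16 v=1: → [11,23); WM=10
i=14 t=19 v=9: → [11,23); WM=19; [0,12) fires=6
i=15 t=22 v=8: → [22,34),[11,23); WM=19
i=16 t=24 v=9: → [22,34); WM=19
i=17 t=28 v=7: → [22,34); WM=28; [11,23) fires=4
i=18 t=33 v=7: → [33,45),[22,34); WM=28
i=19 t=35 v=6: → [33,45); WM=28
i=20 t=35 v=8: → [33,45); WM=35; [22,34) fires=3
i=21 t=32 v=2: DROP (t<35-1); WM=35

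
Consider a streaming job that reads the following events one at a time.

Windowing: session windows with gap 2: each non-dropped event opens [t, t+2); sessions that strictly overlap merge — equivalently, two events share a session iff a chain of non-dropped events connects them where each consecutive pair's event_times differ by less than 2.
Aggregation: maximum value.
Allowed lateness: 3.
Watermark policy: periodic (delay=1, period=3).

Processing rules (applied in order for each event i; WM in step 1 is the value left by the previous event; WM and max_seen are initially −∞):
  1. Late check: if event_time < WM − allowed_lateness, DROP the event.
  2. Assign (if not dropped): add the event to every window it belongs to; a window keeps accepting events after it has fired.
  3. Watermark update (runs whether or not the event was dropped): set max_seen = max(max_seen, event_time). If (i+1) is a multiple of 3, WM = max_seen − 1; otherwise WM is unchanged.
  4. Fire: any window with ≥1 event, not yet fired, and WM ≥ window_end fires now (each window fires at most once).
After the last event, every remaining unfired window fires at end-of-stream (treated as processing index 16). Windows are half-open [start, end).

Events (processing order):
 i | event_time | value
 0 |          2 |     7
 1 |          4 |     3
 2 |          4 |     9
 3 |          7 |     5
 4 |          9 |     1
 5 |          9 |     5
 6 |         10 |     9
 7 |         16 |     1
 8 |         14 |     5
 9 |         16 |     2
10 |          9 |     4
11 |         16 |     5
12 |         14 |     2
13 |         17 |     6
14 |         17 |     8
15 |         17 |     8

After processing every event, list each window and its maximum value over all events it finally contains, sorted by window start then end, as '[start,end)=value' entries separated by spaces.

i=0 t=2 v=7: → [2,4); WM=−∞
i=1 t=4 v=3: → [4,6); WM=−∞
i=2 t=4 v=9: → [4,6); WM=3
i=3 t=7 v=5: → [7,9); WM=3
i=4 t=9 v=1: → [9,11); WM=3
i=5 t=9 v=5: → [9,11); WM=8
i=6 t=10 v=9: → [9,12); WM=8
i=7 t=16 v=1: → [16,18); WM=8
i=8 t=14 v=5: → [14,16); WM=15
i=9 t=16 v=2: → [16,18); WM=15
i=10 t=9 v=4: DROP (t<15-3); WM=15
i=11 t=16 v=5: → [16,18); WM=15
i=12 t=14 v=2: → [14,16); WM=15
i=13 t=17 v=6: → [16,19); WM=15
i=14 t=17 v=8: → [16,19); WM=16
i=15 t=17 v=8: → [16,19); WM=16

[2,4)=7 [4,6)=9 [7,9)=5 [9,12)=9 [14,16)=5 [16,19)=8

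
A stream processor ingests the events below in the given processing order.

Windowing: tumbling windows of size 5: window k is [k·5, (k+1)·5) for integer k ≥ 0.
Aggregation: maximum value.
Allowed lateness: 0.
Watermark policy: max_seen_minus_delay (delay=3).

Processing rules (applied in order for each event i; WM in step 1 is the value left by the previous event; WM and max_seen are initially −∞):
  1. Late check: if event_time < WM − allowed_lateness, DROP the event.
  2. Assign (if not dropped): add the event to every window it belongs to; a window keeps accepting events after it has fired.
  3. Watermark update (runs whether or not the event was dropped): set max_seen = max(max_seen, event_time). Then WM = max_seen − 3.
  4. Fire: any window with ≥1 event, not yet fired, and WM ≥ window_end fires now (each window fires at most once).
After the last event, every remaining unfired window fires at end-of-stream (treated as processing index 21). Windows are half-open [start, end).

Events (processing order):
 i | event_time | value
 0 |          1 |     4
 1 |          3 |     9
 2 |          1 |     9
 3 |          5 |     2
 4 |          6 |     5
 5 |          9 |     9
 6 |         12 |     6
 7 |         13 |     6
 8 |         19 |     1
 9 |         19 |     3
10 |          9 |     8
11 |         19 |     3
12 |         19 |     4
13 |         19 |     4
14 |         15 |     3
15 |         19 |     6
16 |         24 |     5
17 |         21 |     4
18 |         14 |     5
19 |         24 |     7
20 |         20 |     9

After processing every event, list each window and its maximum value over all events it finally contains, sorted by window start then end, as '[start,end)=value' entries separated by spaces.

[0,5)=9 [5,10)=9 [10,15)=6 [15,20)=6 [20,25)=7

i=0 t=1 v=4: → [0,5); WM=-2
i=1 t=3 v=9: → [0,5); WM=0
i=2 t=1 v=9: → [0,5); WM=0
i=3 t=5 v=2: → [5,10); WM=2
i=4 t=6 v=5: → [5,10); WM=3
i=5 t=9 v=9: → [5,10); WM=6; [0,5) fires=9
i=6 t=12 v=6: → [10,15); WM=9
i=7 t=13 v=6: → [10,15); WM=10; [5,10) fires=9
i=8 t=19 v=1: → [15,20); WM=16; [10,15) fires=6
i=9 t=19 v=3: → [15,20); WM=16
i=10 t=9 v=8: DROP (t<16-0); WM=16
i=11 t=19 v=3: → [15,20); WM=16
i=12 t=19 v=4: → [15,20); WM=16
i=13 t=19 v=4: → [15,20); WM=16
i=14 t=15 v=3: DROP (t<16-0); WM=16
i=15 t=19 v=6: → [15,20); WM=16
i=16 t=24 v=5: → [20,25); WM=21; [15,20) fires=6
i=17 t=21 v=4: → [20,25); WM=21
i=18 t=14 v=5: DROP (t<21-0); WM=21
i=19 t=24 v=7: → [20,25); WM=21
i=20 t=20 v=9: DROP (t<21-0); WM=21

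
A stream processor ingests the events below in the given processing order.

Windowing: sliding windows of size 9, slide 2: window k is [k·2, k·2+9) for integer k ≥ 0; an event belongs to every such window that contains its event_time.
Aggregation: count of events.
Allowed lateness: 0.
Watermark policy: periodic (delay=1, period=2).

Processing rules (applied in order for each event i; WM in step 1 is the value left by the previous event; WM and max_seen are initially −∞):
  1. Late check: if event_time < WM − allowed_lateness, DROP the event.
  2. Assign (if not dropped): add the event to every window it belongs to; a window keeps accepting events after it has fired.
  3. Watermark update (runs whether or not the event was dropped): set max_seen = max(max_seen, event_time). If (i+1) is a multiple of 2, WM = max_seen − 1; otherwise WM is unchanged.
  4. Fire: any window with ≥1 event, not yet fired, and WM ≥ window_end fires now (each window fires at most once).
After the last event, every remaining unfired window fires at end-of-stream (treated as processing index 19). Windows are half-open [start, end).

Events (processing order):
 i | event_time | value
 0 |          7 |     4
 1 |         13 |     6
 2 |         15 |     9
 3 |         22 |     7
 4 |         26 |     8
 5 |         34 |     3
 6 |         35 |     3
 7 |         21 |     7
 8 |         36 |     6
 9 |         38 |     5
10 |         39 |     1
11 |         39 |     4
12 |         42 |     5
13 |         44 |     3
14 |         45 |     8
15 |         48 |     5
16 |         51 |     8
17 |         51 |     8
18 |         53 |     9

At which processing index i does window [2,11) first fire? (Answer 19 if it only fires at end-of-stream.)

i=0 t=7 v=4: → [6,15),[4,13),[2,11),[0,9); WM=−∞
i=1 t=13 v=6: → [12,21),[10,19),[8,17),[6,15); WM=12; [0,9) fires=1 [2,11) fires=1
i=2 t=15 v=9: → [14,23),[12,21),[10,19),[8,17); WM=12
i=3 t=22 v=7: → [22,31),[20,29),[18,27),[16,25),[14,23); WM=21; [4,13) fires=1 [6,15) fires=2 [8,17) fires=2 [10,19) fires=2 [12,21) fires=2
i=4 t=26 v=8: → [26,35),[24,33),[22,31),[20,29),[18,27); WM=21
i=5 t=34 v=3: → [34,43),[32,41),[30,39),[28,37),[26,35); WM=33; [14,23) fires=2 [16,25) fires=1 [18,27) fires=2 [20,29) fires=2 [22,31) fires=2 [24,33) fires=1
i=6 t=35 v=3: → [34,43),[32,41),[30,39),[28,37); WM=33
i=7 t=21 v=7: DROP (t<33-0); WM=34
i=8 t=36 v=6: → [36,45),[34,43),[32,41),[30,39),[28,37); WM=34
i=9 t=38 v=5: → [38,47),[36,45),[34,43),[32,41),[30,39); WM=37; [26,35) fires=2 [28,37) fires=3
i=10 t=39 v=1: → [38,47),[36,45),[34,43),[32,41); WM=37
i=11 t=39 v=4: → [38,47),[36,45),[34,43),[32,41); WM=38
i=12 t=42 v=5: → [42,51),[40,49),[38,47),[36,45),[34,43); WM=38
i=13 t=44 v=3: → [44,53),[42,51),[40,49),[38,47),[36,45); WM=43; [30,39) fires=4 [32,41) fires=6 [34,43) fires=7
i=14 t=45 v=8: → [44,53),[42,51),[40,49),[38,47); WM=43
i=15 t=48 v=5: → [48,57),[46,55),[44,53),[42,51),[40,49); WM=47; [36,45) fires=6 [38,47) fires=6
i=16 t=51 v=8: → [50,59),[48,57),[46,55),[44,53); WM=47
i=17 t=51 v=8: → [50,59),[48,57),[46,55),[44,53); WM=50; [40,49) fires=4
i=18 t=53 v=9: → [52,61),[50,59),[48,57),[46,55); WM=50

1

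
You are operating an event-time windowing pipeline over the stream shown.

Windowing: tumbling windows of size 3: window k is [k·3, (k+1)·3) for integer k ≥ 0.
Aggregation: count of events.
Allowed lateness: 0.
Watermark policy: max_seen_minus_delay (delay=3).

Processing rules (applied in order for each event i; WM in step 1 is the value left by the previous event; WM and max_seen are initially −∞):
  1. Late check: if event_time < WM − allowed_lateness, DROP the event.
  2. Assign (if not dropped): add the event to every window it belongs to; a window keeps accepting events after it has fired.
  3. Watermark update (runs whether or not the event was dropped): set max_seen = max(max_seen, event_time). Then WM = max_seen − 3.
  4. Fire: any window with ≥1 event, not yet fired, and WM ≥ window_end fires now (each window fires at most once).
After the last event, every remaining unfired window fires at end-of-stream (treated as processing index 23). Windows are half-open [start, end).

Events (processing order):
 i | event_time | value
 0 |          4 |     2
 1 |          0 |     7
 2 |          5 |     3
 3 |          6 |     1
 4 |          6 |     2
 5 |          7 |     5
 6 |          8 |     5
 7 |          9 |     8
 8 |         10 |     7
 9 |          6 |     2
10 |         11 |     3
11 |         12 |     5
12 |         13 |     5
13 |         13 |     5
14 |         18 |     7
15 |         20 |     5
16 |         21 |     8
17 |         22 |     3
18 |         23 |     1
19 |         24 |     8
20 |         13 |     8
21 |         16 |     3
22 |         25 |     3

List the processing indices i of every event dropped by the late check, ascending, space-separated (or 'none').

i=0 t=4 v=2: → [3,6); WM=1
i=1 t=0 v=7: DROP (t<1-0); WM=1
i=2 t=5 v=3: → [3,6); WM=2
i=3 t=6 v=1: → [6,9); WM=3
i=4 t=6 v=2: → [6,9); WM=3
i=5 t=7 v=5: → [6,9); WM=4
i=6 t=8 v=5: → [6,9); WM=5
i=7 t=9 v=8: → [9,12); WM=6; [3,6) fires=2
i=8 t=10 v=7: → [9,12); WM=7
i=9 t=6 v=2: DROP (t<7-0); WM=7
i=10 t=11 v=3: → [9,12); WM=8
i=11 t=12 v=5: → [12,15); WM=9; [6,9) fires=4
i=12 t=13 v=5: → [12,15); WM=10
i=13 t=13 v=5: → [12,15); WM=10
i=14 t=18 v=7: → [18,21); WM=15; [9,12) fires=3 [12,15) fires=3
i=15 t=20 v=5: → [18,21); WM=17
i=16 t=21 v=8: → [21,24); WM=18
i=17 t=22 v=3: → [21,24); WM=19
i=18 t=23 v=1: → [21,24); WM=20
i=19 t=24 v=8: → [24,27); WM=21; [18,21) fires=2
i=20 t=13 v=8: DROP (t<21-0); WM=21
i=21 t=16 v=3: DROP (t<21-0); WM=21
i=22 t=25 v=3: → [24,27); WM=22

1 9 20 21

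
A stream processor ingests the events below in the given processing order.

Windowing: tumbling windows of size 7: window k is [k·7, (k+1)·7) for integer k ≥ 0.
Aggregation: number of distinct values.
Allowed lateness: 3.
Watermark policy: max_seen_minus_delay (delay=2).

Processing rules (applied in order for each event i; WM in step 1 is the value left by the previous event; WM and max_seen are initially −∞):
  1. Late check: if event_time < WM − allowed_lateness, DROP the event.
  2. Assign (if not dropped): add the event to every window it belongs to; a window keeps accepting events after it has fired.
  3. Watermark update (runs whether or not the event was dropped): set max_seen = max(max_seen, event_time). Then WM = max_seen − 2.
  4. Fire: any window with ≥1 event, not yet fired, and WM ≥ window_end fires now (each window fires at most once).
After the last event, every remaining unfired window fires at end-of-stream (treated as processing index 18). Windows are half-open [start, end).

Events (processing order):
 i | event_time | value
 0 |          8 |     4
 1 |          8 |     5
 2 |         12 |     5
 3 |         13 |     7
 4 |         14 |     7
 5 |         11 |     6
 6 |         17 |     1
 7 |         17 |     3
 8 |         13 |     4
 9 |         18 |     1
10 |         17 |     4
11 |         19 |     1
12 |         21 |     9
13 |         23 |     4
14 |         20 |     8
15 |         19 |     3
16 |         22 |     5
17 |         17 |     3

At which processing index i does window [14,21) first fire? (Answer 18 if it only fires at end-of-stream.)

13

i=0 t=8 v=4: → [7,14); WM=6
i=1 t=8 v=5: → [7,14); WM=6
i=2 t=12 v=5: → [7,14); WM=10
i=3 t=13 v=7: → [7,14); WM=11
i=4 t=14 v=7: → [14,21); WM=12
i=5 t=11 v=6: → [7,14); WM=12
i=6 t=17 v=1: → [14,21); WM=15; [7,14) fires=4
i=7 t=17 v=3: → [14,21); WM=15
i=8 t=13 v=4: → [7,14); WM=15
i=9 t=18 v=1: → [14,21); WM=16
i=10 t=17 v=4: → [14,21); WM=16
i=11 t=19 v=1: → [14,21); WM=17
i=12 t=21 v=9: → [21,28); WM=19
i=13 t=23 v=4: → [21,28); WM=21; [14,21) fires=4
i=14 t=20 v=8: → [14,21); WM=21
i=15 t=19 v=3: → [14,21); WM=21
i=16 t=22 v=5: → [21,28); WM=21
i=17 t=17 v=3: DROP (t<21-3); WM=21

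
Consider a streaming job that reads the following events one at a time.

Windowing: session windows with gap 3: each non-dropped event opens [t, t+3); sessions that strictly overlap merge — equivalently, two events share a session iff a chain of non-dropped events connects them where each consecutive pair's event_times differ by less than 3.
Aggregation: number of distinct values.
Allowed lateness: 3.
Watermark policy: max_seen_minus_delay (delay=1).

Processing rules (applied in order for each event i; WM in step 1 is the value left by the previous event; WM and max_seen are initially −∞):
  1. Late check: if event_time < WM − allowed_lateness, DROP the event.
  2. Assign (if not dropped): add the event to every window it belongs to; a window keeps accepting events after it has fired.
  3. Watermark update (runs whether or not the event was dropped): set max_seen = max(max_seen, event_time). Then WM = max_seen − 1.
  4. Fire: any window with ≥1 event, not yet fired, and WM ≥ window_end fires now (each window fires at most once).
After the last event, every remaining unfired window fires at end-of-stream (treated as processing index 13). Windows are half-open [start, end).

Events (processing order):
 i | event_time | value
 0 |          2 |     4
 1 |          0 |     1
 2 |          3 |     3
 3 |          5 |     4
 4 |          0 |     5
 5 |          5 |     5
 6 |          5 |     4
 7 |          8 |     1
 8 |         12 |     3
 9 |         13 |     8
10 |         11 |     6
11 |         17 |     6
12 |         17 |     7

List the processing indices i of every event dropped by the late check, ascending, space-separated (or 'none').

4

i=0 t=2 v=4: → [2,5); WM=1
i=1 t=0 v=1: → [0,5); WM=1
i=2 t=3 v=3: → [0,6); WM=2
i=3 t=5 v=4: → [0,8); WM=4
i=4 t=0 v=5: DROP (t<4-3); WM=4
i=5 t=5 v=5: → [0,8); WM=4
i=6 t=5 v=4: → [0,8); WM=4
i=7 t=8 v=1: → [8,11); WM=7
i=8 t=12 v=3: → [12,15); WM=11
i=9 t=13 v=8: → [12,16); WM=12
i=10 t=11 v=6: → [11,16); WM=12
i=11 t=17 v=6: → [17,20); WM=16
i=12 t=17 v=7: → [17,20); WM=16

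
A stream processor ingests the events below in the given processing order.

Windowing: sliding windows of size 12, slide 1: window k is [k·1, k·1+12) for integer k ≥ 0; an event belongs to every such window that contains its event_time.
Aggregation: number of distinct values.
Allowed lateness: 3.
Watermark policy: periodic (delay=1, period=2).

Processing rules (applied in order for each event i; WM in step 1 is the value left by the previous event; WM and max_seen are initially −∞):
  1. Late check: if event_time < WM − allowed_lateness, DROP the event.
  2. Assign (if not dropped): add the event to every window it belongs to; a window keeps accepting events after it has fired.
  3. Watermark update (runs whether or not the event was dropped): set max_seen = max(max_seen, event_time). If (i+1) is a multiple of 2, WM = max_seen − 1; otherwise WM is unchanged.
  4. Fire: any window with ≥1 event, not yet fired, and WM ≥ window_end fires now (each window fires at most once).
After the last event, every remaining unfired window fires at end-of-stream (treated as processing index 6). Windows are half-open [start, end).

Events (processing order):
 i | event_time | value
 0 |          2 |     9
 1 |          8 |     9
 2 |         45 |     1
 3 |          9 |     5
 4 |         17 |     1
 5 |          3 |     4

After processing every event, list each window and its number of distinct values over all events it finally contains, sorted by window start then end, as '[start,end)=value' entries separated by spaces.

i=0 t=2 v=9: → [2,14),[1,13),[0,12); WM=−∞
i=1 t=8 v=9: → [8,20),[7,19),[6,18),[5,17),[4,16),[3,15),[2,14),[1,13),[0,12); WM=7
i=2 t=45 v=1: → [45,57),[44,56),[43,55),[42,54),[41,53),[40,52),[39,51),[38,50),[37,49),[36,48),[35,47),[34,46); WM=7
i=3 t=9 v=5: → [9,21),[8,20),[7,19),[6,18),[5,17),[4,16),[3,15),[2,14),[1,13),[0,12); WM=44; [0,12) fires=2 [1,13) fires=2 [2,14) fires=2 [3,15) fires=2 [4,16) fires=2 [5,17) fires=2 [6,18) fires=2 [7,19) fires=2 [8,20) fires=2 [9,21) fires=1
i=4 t=17 v=1: DROP (t<44-3); WM=44
i=5 t=3 v=4: DROP (t<44-3); WM=44

[0,12)=2 [1,13)=2 [2,14)=2 [3,15)=2 [4,16)=2 [5,17)=2 [6,18)=2 [7,19)=2 [8,20)=2 [9,21)=1 [34,46)=1 [35,47)=1 [36,48)=1 [37,49)=1 [38,50)=1 [39,51)=1 [40,52)=1 [41,53)=1 [42,54)=1 [43,55)=1 [44,56)=1 [45,57)=1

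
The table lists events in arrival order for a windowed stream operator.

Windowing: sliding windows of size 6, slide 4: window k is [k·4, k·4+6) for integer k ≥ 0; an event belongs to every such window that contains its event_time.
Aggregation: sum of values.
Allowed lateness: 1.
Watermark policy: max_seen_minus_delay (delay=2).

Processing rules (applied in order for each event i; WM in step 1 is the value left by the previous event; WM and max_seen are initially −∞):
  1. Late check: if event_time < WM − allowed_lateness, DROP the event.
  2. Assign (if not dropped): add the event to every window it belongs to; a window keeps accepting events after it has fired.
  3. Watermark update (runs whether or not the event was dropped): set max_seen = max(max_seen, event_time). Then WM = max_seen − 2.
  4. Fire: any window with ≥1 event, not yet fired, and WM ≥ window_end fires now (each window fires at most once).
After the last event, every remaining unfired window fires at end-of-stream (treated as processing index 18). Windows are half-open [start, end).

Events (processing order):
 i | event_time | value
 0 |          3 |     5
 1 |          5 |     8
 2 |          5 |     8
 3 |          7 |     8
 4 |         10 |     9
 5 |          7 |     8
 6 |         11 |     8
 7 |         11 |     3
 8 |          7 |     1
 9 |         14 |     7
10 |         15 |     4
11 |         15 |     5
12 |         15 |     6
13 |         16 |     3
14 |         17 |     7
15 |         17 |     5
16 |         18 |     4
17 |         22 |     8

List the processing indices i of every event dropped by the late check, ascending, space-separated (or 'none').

8

i=0 t=3 v=5: → [0,6); WM=1
i=1 t=5 v=8: → [4,10),[0,6); WM=3
i=2 t=5 v=8: → [4,10),[0,6); WM=3
i=3 t=7 v=8: → [4,10); WM=5
i=4 t=10 v=9: → [8,14); WM=8; [0,6) fires=21
i=5 t=7 v=8: → [4,10); WM=8
i=6 t=11 v=8: → [8,14); WM=9
i=7 t=11 v=3: → [8,14); WM=9
i=8 t=7 v=1: DROP (t<9-1); WM=9
i=9 t=14 v=7: → [12,18); WM=12; [4,10) fires=32
i=10 t=15 v=4: → [12,18); WM=13
i=11 t=15 v=5: → [12,18); WM=13
i=12 t=15 v=6: → [12,18); WM=13
i=13 t=16 v=3: → [16,22),[12,18); WM=14; [8,14) fires=20
i=14 t=17 v=7: → [16,22),[12,18); WM=15
i=15 t=17 v=5: → [16,22),[12,18); WM=15
i=16 t=18 v=4: → [16,22); WM=16
i=17 t=22 v=8: → [20,26); WM=20; [12,18) fires=37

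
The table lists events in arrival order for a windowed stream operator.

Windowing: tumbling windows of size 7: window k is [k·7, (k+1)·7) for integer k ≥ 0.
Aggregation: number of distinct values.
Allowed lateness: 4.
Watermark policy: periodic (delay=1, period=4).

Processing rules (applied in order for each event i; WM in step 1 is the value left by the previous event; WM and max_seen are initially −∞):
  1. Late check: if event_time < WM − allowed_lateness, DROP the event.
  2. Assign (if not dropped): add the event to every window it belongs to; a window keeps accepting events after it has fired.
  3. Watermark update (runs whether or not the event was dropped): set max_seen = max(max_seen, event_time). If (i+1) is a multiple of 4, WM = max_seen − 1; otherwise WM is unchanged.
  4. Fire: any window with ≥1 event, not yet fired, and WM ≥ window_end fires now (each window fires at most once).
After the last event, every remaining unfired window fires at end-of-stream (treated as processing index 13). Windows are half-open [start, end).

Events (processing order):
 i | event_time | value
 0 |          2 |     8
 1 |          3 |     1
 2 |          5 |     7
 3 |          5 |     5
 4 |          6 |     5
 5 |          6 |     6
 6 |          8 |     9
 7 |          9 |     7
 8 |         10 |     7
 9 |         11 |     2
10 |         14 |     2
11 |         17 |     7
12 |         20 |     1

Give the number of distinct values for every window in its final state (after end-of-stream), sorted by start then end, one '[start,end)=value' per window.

i=0 t=2 v=8: → [0,7); WM=−∞
i=1 t=3 v=1: → [0,7); WM=−∞
i=2 t=5 v=7: → [0,7); WM=−∞
i=3 t=5 v=5: → [0,7); WM=4
i=4 t=6 v=5: → [0,7); WM=4
i=5 t=6 v=6: → [0,7); WM=4
i=6 t=8 v=9: → [7,14); WM=4
i=7 t=9 v=7: → [7,14); WM=8; [0,7) fires=5
i=8 t=10 v=7: → [7,14); WM=8
i=9 t=11 v=2: → [7,14); WM=8
i=10 t=14 v=2: → [14,21); WM=8
i=11 t=17 v=7: → [14,21); WM=16; [7,14) fires=3
i=12 t=20 v=1: → [14,21); WM=16

[0,7)=5 [7,14)=3 [14,21)=3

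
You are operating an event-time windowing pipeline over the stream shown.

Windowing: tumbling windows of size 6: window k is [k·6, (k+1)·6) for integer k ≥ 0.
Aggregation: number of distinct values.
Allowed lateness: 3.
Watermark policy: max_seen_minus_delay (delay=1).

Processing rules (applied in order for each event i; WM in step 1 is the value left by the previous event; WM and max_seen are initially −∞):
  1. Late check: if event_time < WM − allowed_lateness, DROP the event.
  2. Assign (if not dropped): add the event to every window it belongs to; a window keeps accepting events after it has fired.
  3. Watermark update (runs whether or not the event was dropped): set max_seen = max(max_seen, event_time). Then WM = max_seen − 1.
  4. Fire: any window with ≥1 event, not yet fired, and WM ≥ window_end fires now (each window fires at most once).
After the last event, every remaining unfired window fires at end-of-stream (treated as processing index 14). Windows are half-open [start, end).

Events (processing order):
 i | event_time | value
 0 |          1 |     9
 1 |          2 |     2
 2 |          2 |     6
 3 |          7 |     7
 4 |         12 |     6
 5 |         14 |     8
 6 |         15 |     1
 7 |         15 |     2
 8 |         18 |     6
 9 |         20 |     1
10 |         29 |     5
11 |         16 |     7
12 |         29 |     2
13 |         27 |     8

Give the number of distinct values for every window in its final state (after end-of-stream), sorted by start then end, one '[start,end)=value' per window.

[0,6)=3 [6,12)=1 [12,18)=4 [18,24)=2 [24,30)=3

i=0 t=1 v=9: → [0,6); WM=0
i=1 t=2 v=2: → [0,6); WM=1
i=2 t=2 v=6: → [0,6); WM=1
i=3 t=7 v=7: → [6,12); WM=6; [0,6) fires=3
i=4 t=12 v=6: → [12,18); WM=11
i=5 t=14 v=8: → [12,18); WM=13; [6,12) fires=1
i=6 t=15 v=1: → [12,18); WM=14
i=7 t=15 v=2: → [12,18); WM=14
i=8 t=18 v=6: → [18,24); WM=17
i=9 t=20 v=1: → [18,24); WM=19; [12,18) fires=4
i=10 t=29 v=5: → [24,30); WM=28; [18,24) fires=2
i=11 t=16 v=7: DROP (t<28-3); WM=28
i=12 t=29 v=2: → [24,30); WM=28
i=13 t=27 v=8: → [24,30); WM=28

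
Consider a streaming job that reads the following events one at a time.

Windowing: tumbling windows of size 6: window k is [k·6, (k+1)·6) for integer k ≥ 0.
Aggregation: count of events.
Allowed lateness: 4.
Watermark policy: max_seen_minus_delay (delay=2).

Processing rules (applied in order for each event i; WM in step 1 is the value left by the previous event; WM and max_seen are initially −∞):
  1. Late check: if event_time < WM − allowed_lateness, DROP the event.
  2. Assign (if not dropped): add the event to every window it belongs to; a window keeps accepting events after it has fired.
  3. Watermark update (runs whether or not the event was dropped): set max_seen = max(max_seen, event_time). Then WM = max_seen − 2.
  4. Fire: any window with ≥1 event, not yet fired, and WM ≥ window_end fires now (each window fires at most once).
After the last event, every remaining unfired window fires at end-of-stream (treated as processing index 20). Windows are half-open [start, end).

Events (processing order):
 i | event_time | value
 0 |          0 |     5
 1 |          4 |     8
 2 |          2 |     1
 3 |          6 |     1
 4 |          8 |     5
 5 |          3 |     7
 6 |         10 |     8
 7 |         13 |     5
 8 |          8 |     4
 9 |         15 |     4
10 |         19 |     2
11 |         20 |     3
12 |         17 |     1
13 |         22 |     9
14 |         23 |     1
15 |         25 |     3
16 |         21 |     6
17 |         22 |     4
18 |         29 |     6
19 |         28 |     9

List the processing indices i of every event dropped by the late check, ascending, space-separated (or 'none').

none

i=0 t=0 v=5: → [0,6); WM=-2
i=1 t=4 v=8: → [0,6); WM=2
i=2 t=2 v=1: → [0,6); WM=2
i=3 t=6 v=1: → [6,12); WM=4
i=4 t=8 v=5: → [6,12); WM=6; [0,6) fires=3
i=5 t=3 v=7: → [0,6); WM=6
i=6 t=10 v=8: → [6,12); WM=8
i=7 t=13 v=5: → [12,18); WM=11
i=8 t=8 v=4: → [6,12); WM=11
i=9 t=15 v=4: → [12,18); WM=13; [6,12) fires=4
i=10 t=19 v=2: → [18,24); WM=17
i=11 t=20 v=3: → [18,24); WM=18; [12,18) fires=2
i=12 t=17 v=1: → [12,18); WM=18
i=13 t=22 v=9: → [18,24); WM=20
i=14 t=23 v=1: → [18,24); WM=21
i=15 t=25 v=3: → [24,30); WM=23
i=16 t=21 v=6: → [18,24); WM=23
i=17 t=22 v=4: → [18,24); WM=23
i=18 t=29 v=6: → [24,30); WM=27; [18,24) fires=6
i=19 t=28 v=9: → [24,30); WM=27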